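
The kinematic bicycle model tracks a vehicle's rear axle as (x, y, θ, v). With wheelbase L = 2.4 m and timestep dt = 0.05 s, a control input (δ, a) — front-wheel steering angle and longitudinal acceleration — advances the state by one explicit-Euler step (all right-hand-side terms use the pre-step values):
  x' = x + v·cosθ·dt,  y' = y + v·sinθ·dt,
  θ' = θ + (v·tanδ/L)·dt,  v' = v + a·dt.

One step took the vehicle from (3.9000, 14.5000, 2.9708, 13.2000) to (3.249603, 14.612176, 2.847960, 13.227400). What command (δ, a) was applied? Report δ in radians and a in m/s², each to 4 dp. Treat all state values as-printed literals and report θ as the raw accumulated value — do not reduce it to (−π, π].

a = (v'−v)/dt = (0.027400)/0.05 = 0.5480
Δθ = θ'−θ = -0.122840;  (v·dt/L) = 13.2000·0.05/2.4 = 0.275000
tan δ = Δθ·L/(v·dt) = -0.446691  →  δ = -0.4201

δ = -0.4201, a = 0.5480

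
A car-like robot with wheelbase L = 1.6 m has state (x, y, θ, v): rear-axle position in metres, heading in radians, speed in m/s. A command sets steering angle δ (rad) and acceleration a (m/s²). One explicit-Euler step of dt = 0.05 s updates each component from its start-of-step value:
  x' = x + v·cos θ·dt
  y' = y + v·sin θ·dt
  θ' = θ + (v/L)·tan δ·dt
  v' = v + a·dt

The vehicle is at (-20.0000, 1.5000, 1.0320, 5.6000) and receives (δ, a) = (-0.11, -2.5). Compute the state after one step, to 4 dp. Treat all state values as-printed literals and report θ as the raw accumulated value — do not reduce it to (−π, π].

(-19.8563, 1.7403, 1.0127, 5.4750)

x' = -20.0000 + 5.6000·cos(1.0320)·0.05 = -19.8563
y' = 1.5000 + 5.6000·sin(1.0320)·0.05 = 1.7403
θ' = 1.0320 + (5.6000/1.6)·tan(-0.11)·0.05 = 1.0127
v' = 5.6000 − 2.5000·0.05 = 5.4750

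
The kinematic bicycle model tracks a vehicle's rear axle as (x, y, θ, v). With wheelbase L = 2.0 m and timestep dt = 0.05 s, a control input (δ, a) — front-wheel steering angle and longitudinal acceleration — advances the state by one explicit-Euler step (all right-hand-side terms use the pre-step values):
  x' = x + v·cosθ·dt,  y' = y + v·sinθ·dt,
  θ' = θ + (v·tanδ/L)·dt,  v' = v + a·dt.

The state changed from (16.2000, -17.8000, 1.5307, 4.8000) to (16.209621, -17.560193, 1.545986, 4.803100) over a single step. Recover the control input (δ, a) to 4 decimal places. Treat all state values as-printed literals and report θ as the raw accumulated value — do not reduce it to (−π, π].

a = (v'−v)/dt = (0.003100)/0.05 = 0.0620
Δθ = θ'−θ = 0.015286;  (v·dt/L) = 4.8000·0.05/2.0 = 0.120000
tan δ = Δθ·L/(v·dt) = 0.127383  →  δ = 0.1267

δ = 0.1267, a = 0.0620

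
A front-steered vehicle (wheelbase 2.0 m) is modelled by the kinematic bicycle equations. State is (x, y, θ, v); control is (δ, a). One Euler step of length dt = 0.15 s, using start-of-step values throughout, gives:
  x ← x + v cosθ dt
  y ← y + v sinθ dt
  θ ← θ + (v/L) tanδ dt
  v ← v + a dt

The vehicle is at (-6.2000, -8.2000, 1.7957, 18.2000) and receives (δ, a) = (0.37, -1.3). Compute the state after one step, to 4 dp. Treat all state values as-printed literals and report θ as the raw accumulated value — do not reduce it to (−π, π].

(-6.8088, -5.5388, 2.3251, 18.0050)

x' = -6.2000 + 18.2000·cos(1.7957)·0.15 = -6.8088
y' = -8.2000 + 18.2000·sin(1.7957)·0.15 = -5.5388
θ' = 1.7957 + (18.2000/2.0)·tan(0.37)·0.15 = 2.3251
v' = 18.2000 − 1.3000·0.15 = 18.0050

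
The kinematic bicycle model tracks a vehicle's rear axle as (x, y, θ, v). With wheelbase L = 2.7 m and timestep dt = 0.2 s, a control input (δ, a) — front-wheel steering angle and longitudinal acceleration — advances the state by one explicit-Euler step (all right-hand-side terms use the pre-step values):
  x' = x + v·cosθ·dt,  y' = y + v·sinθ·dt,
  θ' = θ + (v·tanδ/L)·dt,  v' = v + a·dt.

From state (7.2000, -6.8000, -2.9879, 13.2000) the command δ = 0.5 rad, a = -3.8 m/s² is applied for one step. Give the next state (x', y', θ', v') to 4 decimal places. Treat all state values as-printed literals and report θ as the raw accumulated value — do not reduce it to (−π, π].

(4.5911, -7.2042, -2.4537, 12.4400)

x' = 7.2000 + 13.2000·cos(-2.9879)·0.2 = 4.5911
y' = -6.8000 + 13.2000·sin(-2.9879)·0.2 = -7.2042
θ' = -2.9879 + (13.2000/2.7)·tan(0.5)·0.2 = -2.4537
v' = 13.2000 − 3.8000·0.2 = 12.4400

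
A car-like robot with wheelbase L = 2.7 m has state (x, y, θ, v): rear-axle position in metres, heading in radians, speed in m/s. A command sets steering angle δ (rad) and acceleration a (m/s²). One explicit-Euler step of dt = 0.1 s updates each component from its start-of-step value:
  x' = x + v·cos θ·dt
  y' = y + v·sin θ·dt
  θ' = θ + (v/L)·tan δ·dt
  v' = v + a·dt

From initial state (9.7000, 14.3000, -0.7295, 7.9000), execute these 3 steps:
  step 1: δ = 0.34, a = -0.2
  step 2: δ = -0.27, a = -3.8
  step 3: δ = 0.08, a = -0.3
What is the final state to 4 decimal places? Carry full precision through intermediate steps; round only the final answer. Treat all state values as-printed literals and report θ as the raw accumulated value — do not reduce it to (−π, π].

(11.4979, 12.8247, -0.6845, 7.4700)

after step 1 (δ=0.34, a=-0.2): (10.288951, 13.773467, -0.625999, 7.880000)
after step 2 (δ=-0.27, a=-3.8): (10.927529, 13.311772, -0.706772, 7.500000)
after step 3 (δ=0.08, a=-0.3): (11.497876, 12.824736, -0.684502, 7.470000)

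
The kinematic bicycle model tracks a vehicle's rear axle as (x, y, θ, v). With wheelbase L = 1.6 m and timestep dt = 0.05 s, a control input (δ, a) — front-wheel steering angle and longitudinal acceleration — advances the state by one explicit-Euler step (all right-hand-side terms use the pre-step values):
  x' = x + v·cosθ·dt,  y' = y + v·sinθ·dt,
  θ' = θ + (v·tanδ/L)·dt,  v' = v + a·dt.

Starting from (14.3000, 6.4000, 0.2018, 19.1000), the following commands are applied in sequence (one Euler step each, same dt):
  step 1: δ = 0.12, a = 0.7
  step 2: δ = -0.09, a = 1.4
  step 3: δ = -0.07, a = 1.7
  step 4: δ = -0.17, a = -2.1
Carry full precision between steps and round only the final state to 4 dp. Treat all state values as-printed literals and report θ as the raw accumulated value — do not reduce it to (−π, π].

after step 1 (δ=0.12, a=0.7): (15.235621, 6.591414, 0.273771, 19.135000)
after step 2 (δ=-0.09, a=1.4): (16.156740, 6.850084, 0.219808, 19.205000)
after step 3 (δ=-0.07, a=1.7): (17.093885, 7.059459, 0.177728, 19.290000)
after step 4 (δ=-0.17, a=-2.1): (18.043192, 7.229977, 0.074251, 19.185000)

(18.0432, 7.2300, 0.0743, 19.1850)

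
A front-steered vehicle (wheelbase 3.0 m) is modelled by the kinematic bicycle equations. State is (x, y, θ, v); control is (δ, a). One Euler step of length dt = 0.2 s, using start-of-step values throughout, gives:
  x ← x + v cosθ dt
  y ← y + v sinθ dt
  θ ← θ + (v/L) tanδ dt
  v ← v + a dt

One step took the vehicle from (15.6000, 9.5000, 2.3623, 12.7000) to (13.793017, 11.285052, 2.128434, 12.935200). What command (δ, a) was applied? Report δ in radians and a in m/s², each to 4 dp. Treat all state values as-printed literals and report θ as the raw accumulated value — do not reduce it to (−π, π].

a = (v'−v)/dt = (0.235200)/0.2 = 1.1760
Δθ = θ'−θ = -0.233866;  (v·dt/L) = 12.7000·0.2/3.0 = 0.846667
tan δ = Δθ·L/(v·dt) = -0.276220  →  δ = -0.2695

δ = -0.2695, a = 1.1760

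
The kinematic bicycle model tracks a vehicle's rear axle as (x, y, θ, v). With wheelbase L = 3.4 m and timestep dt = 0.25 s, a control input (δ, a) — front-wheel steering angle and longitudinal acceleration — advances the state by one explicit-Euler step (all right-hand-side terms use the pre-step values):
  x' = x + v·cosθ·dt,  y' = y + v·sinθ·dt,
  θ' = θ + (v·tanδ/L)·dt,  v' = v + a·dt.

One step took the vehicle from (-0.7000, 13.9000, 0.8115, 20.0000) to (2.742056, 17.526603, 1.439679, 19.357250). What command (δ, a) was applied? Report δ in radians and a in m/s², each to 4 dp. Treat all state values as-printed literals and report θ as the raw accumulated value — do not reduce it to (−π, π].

δ = 0.4037, a = -2.5710

a = (v'−v)/dt = (-0.642750)/0.25 = -2.5710
Δθ = θ'−θ = 0.628179;  (v·dt/L) = 20.0000·0.25/3.4 = 1.470588
tan δ = Δθ·L/(v·dt) = 0.427162  →  δ = 0.4037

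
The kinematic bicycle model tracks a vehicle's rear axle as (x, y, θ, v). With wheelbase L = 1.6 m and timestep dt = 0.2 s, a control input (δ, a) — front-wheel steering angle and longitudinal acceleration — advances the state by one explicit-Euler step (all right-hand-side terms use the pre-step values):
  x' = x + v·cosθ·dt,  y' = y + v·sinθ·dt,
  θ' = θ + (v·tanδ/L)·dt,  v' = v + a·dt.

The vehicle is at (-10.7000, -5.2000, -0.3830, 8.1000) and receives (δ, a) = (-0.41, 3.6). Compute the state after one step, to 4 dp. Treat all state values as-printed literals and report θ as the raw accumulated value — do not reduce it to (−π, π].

(-9.1974, -5.8054, -0.8231, 8.8200)

x' = -10.7000 + 8.1000·cos(-0.3830)·0.2 = -9.1974
y' = -5.2000 + 8.1000·sin(-0.3830)·0.2 = -5.8054
θ' = -0.3830 + (8.1000/1.6)·tan(-0.41)·0.2 = -0.8231
v' = 8.1000 + 3.6000·0.2 = 8.8200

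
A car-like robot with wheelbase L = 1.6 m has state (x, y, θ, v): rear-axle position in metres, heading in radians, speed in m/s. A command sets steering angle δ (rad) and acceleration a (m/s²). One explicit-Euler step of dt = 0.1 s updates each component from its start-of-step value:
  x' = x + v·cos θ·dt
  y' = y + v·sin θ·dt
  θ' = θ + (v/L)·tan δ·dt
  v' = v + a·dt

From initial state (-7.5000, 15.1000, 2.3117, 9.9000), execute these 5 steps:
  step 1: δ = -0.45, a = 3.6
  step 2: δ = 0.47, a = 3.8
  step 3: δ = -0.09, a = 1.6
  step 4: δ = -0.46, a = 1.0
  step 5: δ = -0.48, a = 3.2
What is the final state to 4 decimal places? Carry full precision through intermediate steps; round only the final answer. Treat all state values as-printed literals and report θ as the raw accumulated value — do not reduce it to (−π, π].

(-10.4457, 19.3589, 1.5894, 11.2200)

after step 1 (δ=-0.45, a=3.6): (-8.168205, 15.830480, 2.012810, 10.260000)
after step 2 (δ=0.47, a=3.8): (-8.607087, 16.757874, 2.338543, 10.640000)
after step 3 (δ=-0.09, a=1.6): (-9.346052, 17.523398, 2.278531, 10.800000)
after step 4 (δ=-0.46, a=1.0): (-10.048175, 18.344022, 1.944103, 10.900000)
after step 5 (δ=-0.48, a=3.2): (-10.445694, 19.358950, 1.589437, 11.220000)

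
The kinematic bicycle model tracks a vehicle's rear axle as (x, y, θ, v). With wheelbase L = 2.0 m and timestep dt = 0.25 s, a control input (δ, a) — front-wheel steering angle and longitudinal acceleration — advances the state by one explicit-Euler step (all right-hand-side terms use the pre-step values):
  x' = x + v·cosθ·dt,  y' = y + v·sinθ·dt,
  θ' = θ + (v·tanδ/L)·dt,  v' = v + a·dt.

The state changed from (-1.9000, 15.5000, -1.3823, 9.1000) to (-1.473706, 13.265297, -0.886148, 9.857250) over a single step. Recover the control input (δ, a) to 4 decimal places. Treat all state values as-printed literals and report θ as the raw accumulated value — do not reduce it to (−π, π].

a = (v'−v)/dt = (0.757250)/0.25 = 3.0290
Δθ = θ'−θ = 0.496152;  (v·dt/L) = 9.1000·0.25/2.0 = 1.137500
tan δ = Δθ·L/(v·dt) = 0.436178  →  δ = 0.4113

δ = 0.4113, a = 3.0290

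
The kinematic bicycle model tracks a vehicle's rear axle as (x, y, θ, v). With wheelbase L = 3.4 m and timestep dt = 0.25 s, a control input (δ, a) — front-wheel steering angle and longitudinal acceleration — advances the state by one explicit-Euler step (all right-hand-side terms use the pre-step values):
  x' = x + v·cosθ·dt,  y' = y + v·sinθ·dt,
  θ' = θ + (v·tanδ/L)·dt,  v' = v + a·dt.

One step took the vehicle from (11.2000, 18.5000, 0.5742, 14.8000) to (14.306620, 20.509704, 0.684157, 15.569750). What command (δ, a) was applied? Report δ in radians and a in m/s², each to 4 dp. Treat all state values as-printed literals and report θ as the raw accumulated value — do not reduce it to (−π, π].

δ = 0.1007, a = 3.0790

a = (v'−v)/dt = (0.769750)/0.25 = 3.0790
Δθ = θ'−θ = 0.109957;  (v·dt/L) = 14.8000·0.25/3.4 = 1.088235
tan δ = Δθ·L/(v·dt) = 0.101042  →  δ = 0.1007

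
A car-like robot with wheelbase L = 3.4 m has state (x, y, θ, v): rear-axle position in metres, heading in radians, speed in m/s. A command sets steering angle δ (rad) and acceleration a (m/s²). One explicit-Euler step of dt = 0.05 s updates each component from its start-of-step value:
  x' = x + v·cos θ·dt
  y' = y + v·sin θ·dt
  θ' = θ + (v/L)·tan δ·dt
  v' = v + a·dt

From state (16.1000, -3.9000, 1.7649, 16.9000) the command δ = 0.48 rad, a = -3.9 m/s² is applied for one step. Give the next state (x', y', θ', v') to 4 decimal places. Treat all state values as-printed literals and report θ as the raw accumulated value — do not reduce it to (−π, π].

x' = 16.1000 + 16.9000·cos(1.7649)·0.05 = 15.9370
y' = -3.9000 + 16.9000·sin(1.7649)·0.05 = -3.0709
θ' = 1.7649 + (16.9000/3.4)·tan(0.48)·0.05 = 1.8943
v' = 16.9000 − 3.9000·0.05 = 16.7050

(15.9370, -3.0709, 1.8943, 16.7050)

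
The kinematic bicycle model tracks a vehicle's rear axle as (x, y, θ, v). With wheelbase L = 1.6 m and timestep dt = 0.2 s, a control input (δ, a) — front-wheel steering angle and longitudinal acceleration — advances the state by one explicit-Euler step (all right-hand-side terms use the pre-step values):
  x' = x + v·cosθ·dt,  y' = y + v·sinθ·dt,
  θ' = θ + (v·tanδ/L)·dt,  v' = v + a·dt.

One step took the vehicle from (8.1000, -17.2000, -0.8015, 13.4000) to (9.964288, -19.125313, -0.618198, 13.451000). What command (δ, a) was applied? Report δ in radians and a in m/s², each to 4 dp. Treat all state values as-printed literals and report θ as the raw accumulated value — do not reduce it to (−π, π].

a = (v'−v)/dt = (0.051000)/0.2 = 0.2550
Δθ = θ'−θ = 0.183302;  (v·dt/L) = 13.4000·0.2/1.6 = 1.675000
tan δ = Δθ·L/(v·dt) = 0.109434  →  δ = 0.1090

δ = 0.1090, a = 0.2550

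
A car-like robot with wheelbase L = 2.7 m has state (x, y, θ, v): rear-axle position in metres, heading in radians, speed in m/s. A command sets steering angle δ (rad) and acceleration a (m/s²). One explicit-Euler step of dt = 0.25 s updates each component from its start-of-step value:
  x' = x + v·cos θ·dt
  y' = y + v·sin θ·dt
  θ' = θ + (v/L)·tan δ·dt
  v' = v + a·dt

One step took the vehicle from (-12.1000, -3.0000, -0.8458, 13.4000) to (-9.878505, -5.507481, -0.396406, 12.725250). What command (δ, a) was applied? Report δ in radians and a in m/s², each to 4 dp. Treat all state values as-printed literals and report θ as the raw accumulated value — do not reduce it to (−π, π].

a = (v'−v)/dt = (-0.674750)/0.25 = -2.6990
Δθ = θ'−θ = 0.449394;  (v·dt/L) = 13.4000·0.25/2.7 = 1.240741
tan δ = Δθ·L/(v·dt) = 0.362198  →  δ = 0.3475

δ = 0.3475, a = -2.6990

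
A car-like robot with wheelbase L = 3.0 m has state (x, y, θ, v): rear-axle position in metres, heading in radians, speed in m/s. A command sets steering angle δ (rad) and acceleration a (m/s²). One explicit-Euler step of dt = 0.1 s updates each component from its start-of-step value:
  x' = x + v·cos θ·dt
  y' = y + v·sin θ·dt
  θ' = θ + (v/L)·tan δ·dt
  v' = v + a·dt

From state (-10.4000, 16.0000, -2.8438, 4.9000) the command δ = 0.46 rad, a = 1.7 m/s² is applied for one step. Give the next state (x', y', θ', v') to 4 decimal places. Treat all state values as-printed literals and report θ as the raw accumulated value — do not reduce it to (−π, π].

(-10.8684, 15.8562, -2.7629, 5.0700)

x' = -10.4000 + 4.9000·cos(-2.8438)·0.1 = -10.8684
y' = 16.0000 + 4.9000·sin(-2.8438)·0.1 = 15.8562
θ' = -2.8438 + (4.9000/3.0)·tan(0.46)·0.1 = -2.7629
v' = 4.9000 + 1.7000·0.1 = 5.0700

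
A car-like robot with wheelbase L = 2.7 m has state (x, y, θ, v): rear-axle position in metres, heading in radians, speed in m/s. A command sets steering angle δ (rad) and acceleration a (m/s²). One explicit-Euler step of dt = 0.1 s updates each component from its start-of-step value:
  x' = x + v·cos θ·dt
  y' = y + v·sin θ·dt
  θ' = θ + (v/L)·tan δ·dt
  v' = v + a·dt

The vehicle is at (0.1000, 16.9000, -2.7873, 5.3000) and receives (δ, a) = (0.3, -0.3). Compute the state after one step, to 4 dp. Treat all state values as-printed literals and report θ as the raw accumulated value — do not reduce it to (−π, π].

(-0.3971, 16.7161, -2.7266, 5.2700)

x' = 0.1000 + 5.3000·cos(-2.7873)·0.1 = -0.3971
y' = 16.9000 + 5.3000·sin(-2.7873)·0.1 = 16.7161
θ' = -2.7873 + (5.3000/2.7)·tan(0.3)·0.1 = -2.7266
v' = 5.3000 − 0.3000·0.1 = 5.2700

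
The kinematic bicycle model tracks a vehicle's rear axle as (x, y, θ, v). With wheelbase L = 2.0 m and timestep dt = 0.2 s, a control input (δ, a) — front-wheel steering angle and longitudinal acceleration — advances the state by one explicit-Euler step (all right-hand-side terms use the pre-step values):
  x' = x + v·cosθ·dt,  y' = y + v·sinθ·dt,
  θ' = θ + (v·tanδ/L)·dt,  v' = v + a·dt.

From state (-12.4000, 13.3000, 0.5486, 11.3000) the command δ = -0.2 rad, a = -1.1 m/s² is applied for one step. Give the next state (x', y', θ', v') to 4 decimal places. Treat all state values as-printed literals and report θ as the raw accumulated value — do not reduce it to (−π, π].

(-10.4716, 14.4786, 0.3195, 11.0800)

x' = -12.4000 + 11.3000·cos(0.5486)·0.2 = -10.4716
y' = 13.3000 + 11.3000·sin(0.5486)·0.2 = 14.4786
θ' = 0.5486 + (11.3000/2.0)·tan(-0.2)·0.2 = 0.3195
v' = 11.3000 − 1.1000·0.2 = 11.0800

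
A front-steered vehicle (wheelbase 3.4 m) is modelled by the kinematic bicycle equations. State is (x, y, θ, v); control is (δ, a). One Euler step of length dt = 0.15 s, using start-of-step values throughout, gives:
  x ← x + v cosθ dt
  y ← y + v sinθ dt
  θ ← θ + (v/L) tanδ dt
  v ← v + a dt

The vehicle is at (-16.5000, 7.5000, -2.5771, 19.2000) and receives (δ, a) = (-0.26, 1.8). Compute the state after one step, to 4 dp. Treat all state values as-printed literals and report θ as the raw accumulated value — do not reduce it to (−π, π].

x' = -16.5000 + 19.2000·cos(-2.5771)·0.15 = -18.9332
y' = 7.5000 + 19.2000·sin(-2.5771)·0.15 = 5.9592
θ' = -2.5771 + (19.2000/3.4)·tan(-0.26)·0.15 = -2.8024
v' = 19.2000 + 1.8000·0.15 = 19.4700

(-18.9332, 5.9592, -2.8024, 19.4700)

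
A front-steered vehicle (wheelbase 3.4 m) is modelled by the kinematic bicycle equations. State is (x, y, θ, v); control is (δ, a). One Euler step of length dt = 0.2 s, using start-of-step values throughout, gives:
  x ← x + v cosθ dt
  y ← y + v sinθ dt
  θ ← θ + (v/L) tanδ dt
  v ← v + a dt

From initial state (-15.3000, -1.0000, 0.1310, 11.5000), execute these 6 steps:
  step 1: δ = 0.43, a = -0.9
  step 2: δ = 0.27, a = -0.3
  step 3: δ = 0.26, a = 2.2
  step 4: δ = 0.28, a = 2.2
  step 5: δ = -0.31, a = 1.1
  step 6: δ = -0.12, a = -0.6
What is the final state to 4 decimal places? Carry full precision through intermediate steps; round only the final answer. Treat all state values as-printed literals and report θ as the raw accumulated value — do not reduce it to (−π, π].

after step 1 (δ=0.43, a=-0.9): (-13.019707, -0.699561, 0.441244, 11.320000)
after step 2 (δ=0.27, a=-0.3): (-10.972550, 0.267313, 0.625532, 11.260000)
after step 3 (δ=0.26, a=2.2): (-9.146962, 1.585923, 0.801732, 11.700000)
after step 4 (δ=0.28, a=2.2): (-7.519579, 3.267358, 0.999637, 12.140000)
after step 5 (δ=-0.31, a=1.1): (-6.206983, 5.309973, 0.770886, 12.360000)
after step 6 (δ=-0.12, a=-0.6): (-4.433833, 7.032390, 0.683217, 12.240000)

(-4.4338, 7.0324, 0.6832, 12.2400)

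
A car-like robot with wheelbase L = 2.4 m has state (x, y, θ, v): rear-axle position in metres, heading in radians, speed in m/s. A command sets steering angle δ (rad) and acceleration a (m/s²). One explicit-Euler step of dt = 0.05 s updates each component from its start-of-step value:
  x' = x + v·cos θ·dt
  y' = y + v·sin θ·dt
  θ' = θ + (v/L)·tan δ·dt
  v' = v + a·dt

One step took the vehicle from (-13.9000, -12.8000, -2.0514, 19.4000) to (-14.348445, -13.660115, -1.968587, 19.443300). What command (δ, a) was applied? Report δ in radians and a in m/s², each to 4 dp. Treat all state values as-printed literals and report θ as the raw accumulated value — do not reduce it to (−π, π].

a = (v'−v)/dt = (0.043300)/0.05 = 0.8660
Δθ = θ'−θ = 0.082813;  (v·dt/L) = 19.4000·0.05/2.4 = 0.404167
tan δ = Δθ·L/(v·dt) = 0.204898  →  δ = 0.2021

δ = 0.2021, a = 0.8660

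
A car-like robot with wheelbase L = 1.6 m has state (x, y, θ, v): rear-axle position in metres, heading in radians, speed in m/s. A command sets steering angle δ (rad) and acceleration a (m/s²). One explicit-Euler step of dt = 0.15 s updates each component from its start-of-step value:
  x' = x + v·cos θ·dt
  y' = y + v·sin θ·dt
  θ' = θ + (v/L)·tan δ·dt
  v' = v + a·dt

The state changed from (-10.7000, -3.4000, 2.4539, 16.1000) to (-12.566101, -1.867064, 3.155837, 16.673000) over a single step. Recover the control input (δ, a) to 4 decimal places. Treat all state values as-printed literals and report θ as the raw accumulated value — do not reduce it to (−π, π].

a = (v'−v)/dt = (0.573000)/0.15 = 3.8200
Δθ = θ'−θ = 0.701937;  (v·dt/L) = 16.1000·0.15/1.6 = 1.509375
tan δ = Δθ·L/(v·dt) = 0.465051  →  δ = 0.4353

δ = 0.4353, a = 3.8200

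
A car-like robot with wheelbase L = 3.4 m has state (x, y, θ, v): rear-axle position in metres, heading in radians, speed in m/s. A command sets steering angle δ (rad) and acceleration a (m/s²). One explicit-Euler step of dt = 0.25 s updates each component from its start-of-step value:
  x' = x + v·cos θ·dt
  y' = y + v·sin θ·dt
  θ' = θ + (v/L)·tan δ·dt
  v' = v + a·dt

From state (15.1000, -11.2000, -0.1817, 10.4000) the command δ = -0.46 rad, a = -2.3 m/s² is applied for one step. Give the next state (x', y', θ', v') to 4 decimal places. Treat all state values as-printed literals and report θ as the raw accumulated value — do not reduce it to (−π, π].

x' = 15.1000 + 10.4000·cos(-0.1817)·0.25 = 17.6572
y' = -11.2000 + 10.4000·sin(-0.1817)·0.25 = -11.6698
θ' = -0.1817 + (10.4000/3.4)·tan(-0.46)·0.25 = -0.5606
v' = 10.4000 − 2.3000·0.25 = 9.8250

(17.6572, -11.6698, -0.5606, 9.8250)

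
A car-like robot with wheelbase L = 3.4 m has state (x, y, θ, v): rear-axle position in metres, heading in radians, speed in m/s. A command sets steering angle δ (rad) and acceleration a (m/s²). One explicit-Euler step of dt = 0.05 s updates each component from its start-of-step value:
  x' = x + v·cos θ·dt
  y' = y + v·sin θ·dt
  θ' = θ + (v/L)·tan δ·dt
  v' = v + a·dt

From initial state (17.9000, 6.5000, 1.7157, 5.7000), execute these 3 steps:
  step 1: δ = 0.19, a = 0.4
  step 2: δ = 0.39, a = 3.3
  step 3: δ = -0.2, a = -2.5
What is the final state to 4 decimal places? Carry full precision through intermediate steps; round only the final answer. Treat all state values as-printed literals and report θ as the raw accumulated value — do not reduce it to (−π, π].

(17.7558, 7.3530, 1.7489, 5.7600)

after step 1 (δ=0.19, a=0.4): (17.858847, 6.782013, 1.731821, 5.720000)
after step 2 (δ=0.39, a=3.3): (17.812993, 7.064313, 1.766398, 5.885000)
after step 3 (δ=-0.2, a=-2.5): (17.755803, 7.352952, 1.748855, 5.760000)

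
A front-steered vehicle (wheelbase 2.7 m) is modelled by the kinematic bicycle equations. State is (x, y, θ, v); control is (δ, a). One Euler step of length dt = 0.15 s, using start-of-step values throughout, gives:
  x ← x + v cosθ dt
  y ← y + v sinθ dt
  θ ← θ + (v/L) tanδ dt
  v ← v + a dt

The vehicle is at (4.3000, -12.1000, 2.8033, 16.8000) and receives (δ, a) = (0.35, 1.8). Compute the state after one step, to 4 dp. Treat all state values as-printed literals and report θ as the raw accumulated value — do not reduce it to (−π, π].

x' = 4.3000 + 16.8000·cos(2.8033)·0.15 = 1.9228
y' = -12.1000 + 16.8000·sin(2.8033)·0.15 = -11.2637
θ' = 2.8033 + (16.8000/2.7)·tan(0.35)·0.15 = 3.1440
v' = 16.8000 + 1.8000·0.15 = 17.0700

(1.9228, -11.2637, 3.1440, 17.0700)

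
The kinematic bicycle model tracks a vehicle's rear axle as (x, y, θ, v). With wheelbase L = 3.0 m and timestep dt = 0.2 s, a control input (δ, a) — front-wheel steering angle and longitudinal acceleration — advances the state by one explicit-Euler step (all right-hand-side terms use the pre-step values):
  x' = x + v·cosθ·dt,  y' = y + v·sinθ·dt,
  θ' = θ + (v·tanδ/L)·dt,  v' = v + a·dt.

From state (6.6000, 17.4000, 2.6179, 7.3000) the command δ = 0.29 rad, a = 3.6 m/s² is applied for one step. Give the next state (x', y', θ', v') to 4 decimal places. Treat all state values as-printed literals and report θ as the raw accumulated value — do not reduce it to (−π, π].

(5.3357, 18.1301, 2.7631, 8.0200)

x' = 6.6000 + 7.3000·cos(2.6179)·0.2 = 5.3357
y' = 17.4000 + 7.3000·sin(2.6179)·0.2 = 18.1301
θ' = 2.6179 + (7.3000/3.0)·tan(0.29)·0.2 = 2.7631
v' = 7.3000 + 3.6000·0.2 = 8.0200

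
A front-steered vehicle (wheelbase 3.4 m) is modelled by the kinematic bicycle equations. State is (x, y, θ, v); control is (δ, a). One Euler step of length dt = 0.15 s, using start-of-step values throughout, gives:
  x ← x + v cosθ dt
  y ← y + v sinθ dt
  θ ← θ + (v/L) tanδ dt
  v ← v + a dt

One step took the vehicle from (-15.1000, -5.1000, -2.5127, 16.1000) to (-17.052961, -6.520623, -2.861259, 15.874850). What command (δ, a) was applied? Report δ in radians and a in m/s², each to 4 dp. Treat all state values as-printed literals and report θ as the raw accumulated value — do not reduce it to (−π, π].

a = (v'−v)/dt = (-0.225150)/0.15 = -1.5010
Δθ = θ'−θ = -0.348559;  (v·dt/L) = 16.1000·0.15/3.4 = 0.710294
tan δ = Δθ·L/(v·dt) = -0.490725  →  δ = -0.4562

δ = -0.4562, a = -1.5010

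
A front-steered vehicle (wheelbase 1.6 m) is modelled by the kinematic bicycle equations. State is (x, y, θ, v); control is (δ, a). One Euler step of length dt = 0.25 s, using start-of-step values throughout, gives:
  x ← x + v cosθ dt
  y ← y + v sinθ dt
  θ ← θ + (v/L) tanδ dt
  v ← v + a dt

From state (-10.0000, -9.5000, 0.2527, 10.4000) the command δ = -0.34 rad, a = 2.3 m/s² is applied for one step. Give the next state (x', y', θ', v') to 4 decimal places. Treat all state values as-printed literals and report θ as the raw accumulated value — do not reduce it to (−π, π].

(-7.4826, -8.8500, -0.3221, 10.9750)

x' = -10.0000 + 10.4000·cos(0.2527)·0.25 = -7.4826
y' = -9.5000 + 10.4000·sin(0.2527)·0.25 = -8.8500
θ' = 0.2527 + (10.4000/1.6)·tan(-0.34)·0.25 = -0.3221
v' = 10.4000 + 2.3000·0.25 = 10.9750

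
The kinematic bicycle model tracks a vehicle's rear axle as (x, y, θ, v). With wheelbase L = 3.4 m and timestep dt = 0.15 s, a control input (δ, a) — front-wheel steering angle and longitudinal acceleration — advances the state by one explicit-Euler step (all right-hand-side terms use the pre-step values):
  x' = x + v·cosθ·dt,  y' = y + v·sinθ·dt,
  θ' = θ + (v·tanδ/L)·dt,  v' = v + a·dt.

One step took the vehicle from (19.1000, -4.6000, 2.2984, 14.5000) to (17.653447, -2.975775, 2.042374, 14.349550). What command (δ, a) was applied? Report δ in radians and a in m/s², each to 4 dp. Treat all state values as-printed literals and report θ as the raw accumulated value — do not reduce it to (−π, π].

δ = -0.3807, a = -1.0030

a = (v'−v)/dt = (-0.150450)/0.15 = -1.0030
Δθ = θ'−θ = -0.256026;  (v·dt/L) = 14.5000·0.15/3.4 = 0.639706
tan δ = Δθ·L/(v·dt) = -0.400225  →  δ = -0.3807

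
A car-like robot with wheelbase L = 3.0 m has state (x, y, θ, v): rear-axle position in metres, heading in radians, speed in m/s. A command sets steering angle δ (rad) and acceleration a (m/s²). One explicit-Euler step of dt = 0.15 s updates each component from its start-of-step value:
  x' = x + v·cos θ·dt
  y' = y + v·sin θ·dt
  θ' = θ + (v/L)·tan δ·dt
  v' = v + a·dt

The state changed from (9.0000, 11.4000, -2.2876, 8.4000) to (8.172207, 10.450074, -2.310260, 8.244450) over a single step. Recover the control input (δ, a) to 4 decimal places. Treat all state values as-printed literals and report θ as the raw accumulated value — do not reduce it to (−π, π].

δ = -0.0539, a = -1.0370

a = (v'−v)/dt = (-0.155550)/0.15 = -1.0370
Δθ = θ'−θ = -0.022660;  (v·dt/L) = 8.4000·0.15/3.0 = 0.420000
tan δ = Δθ·L/(v·dt) = -0.053952  →  δ = -0.0539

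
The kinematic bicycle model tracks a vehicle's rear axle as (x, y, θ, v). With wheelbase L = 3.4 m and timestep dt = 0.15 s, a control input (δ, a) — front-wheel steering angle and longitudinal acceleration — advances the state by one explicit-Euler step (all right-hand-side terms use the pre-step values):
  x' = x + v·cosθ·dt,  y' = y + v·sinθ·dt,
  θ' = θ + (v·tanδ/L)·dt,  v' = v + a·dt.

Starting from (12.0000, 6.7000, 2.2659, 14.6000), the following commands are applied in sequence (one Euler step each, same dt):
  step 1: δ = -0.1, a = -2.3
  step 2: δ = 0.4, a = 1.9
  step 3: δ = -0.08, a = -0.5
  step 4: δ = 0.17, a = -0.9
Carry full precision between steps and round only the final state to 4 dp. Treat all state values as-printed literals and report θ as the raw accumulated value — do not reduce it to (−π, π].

(6.0105, 12.9112, 2.5253, 14.3300)

after step 1 (δ=-0.1, a=-2.3): (10.597382, 8.381892, 2.201273, 14.255000)
after step 2 (δ=0.4, a=1.9): (9.336820, 10.109057, 2.467166, 14.540000)
after step 3 (δ=-0.08, a=-0.5): (7.633317, 11.470981, 2.415739, 14.465000)
after step 4 (δ=0.17, a=-0.9): (6.010489, 12.911206, 2.525283, 14.330000)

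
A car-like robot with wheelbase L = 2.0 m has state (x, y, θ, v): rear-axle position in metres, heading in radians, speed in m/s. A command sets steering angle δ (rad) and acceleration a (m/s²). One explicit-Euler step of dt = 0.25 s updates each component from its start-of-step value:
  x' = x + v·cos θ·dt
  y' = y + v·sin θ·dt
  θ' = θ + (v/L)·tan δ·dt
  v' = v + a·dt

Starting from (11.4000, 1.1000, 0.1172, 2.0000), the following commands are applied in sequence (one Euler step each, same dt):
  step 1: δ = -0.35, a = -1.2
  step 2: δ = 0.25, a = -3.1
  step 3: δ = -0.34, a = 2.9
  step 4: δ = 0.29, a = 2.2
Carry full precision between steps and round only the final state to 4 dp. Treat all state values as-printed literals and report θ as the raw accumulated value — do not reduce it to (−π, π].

after step 1 (δ=-0.35, a=-1.2): (11.896570, 1.158466, 0.025943, 1.700000)
after step 2 (δ=0.25, a=-3.1): (12.321427, 1.169490, 0.080203, 0.925000)
after step 3 (δ=-0.34, a=2.9): (12.551934, 1.188017, 0.039302, 1.650000)
after step 4 (δ=0.29, a=2.2): (12.964115, 1.204225, 0.100850, 2.200000)

(12.9641, 1.2042, 0.1008, 2.2000)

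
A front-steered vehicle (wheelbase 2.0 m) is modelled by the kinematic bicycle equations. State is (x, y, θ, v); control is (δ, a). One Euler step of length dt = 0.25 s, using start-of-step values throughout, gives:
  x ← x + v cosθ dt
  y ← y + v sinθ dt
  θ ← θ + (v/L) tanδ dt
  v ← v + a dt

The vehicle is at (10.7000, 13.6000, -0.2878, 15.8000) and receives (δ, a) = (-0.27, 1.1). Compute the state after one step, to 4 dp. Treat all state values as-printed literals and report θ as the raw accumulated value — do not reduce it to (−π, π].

(14.4875, 12.4788, -0.8344, 16.0750)

x' = 10.7000 + 15.8000·cos(-0.2878)·0.25 = 14.4875
y' = 13.6000 + 15.8000·sin(-0.2878)·0.25 = 12.4788
θ' = -0.2878 + (15.8000/2.0)·tan(-0.27)·0.25 = -0.8344
v' = 15.8000 + 1.1000·0.25 = 16.0750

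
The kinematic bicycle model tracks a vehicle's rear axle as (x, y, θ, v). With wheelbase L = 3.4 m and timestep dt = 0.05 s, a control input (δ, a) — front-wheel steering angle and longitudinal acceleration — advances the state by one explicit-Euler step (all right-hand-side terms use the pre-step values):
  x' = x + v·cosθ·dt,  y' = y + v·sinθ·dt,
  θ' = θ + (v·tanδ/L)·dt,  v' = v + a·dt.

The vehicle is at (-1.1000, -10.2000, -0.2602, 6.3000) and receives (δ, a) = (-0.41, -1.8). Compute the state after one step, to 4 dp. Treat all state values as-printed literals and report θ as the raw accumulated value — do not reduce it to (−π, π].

(-0.7956, -10.2810, -0.3005, 6.2100)

x' = -1.1000 + 6.3000·cos(-0.2602)·0.05 = -0.7956
y' = -10.2000 + 6.3000·sin(-0.2602)·0.05 = -10.2810
θ' = -0.2602 + (6.3000/3.4)·tan(-0.41)·0.05 = -0.3005
v' = 6.3000 − 1.8000·0.05 = 6.2100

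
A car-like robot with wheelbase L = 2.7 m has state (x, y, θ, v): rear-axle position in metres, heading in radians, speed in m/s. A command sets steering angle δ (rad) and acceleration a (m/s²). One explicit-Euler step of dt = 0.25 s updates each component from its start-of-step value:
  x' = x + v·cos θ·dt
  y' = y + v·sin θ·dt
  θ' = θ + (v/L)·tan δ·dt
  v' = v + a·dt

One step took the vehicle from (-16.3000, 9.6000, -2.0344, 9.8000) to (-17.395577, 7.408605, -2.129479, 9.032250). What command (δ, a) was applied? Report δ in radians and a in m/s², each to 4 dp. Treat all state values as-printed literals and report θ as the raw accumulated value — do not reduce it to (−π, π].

δ = -0.1044, a = -3.0710

a = (v'−v)/dt = (-0.767750)/0.25 = -3.0710
Δθ = θ'−θ = -0.095079;  (v·dt/L) = 9.8000·0.25/2.7 = 0.907407
tan δ = Δθ·L/(v·dt) = -0.104781  →  δ = -0.1044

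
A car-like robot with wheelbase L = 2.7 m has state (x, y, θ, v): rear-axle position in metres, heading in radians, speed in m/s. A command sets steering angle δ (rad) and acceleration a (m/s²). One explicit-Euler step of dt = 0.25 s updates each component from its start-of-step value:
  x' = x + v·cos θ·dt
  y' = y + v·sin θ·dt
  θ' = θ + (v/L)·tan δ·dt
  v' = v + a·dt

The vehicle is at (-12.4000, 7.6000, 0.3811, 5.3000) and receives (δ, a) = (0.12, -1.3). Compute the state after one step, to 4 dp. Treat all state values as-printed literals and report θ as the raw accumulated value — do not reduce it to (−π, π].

x' = -12.4000 + 5.3000·cos(0.3811)·0.25 = -11.1701
y' = 7.6000 + 5.3000·sin(0.3811)·0.25 = 8.0928
θ' = 0.3811 + (5.3000/2.7)·tan(0.12)·0.25 = 0.4403
v' = 5.3000 − 1.3000·0.25 = 4.9750

(-11.1701, 8.0928, 0.4403, 4.9750)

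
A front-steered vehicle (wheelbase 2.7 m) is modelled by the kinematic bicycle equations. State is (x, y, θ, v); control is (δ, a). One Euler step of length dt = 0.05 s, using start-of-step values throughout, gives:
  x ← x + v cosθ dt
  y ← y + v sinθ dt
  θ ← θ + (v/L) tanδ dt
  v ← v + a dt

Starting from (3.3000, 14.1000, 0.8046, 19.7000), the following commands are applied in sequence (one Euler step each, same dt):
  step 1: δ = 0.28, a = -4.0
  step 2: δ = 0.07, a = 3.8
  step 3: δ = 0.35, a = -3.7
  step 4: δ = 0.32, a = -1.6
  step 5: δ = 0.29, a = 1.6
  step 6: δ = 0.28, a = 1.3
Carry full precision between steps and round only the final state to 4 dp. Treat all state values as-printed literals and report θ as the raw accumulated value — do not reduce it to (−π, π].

(6.2653, 19.0650, 1.3988, 19.5700)

after step 1 (δ=0.28, a=-4.0): (3.982999, 14.809745, 0.909504, 19.500000)
after step 2 (δ=0.07, a=3.8): (4.581782, 15.579214, 0.934823, 19.690000)
after step 3 (δ=0.35, a=-3.7): (5.166537, 16.371239, 1.067923, 19.505000)
after step 4 (δ=0.32, a=-1.6): (5.636553, 17.225754, 1.187623, 19.425000)
after step 5 (δ=0.29, a=1.6): (5.999671, 18.126572, 1.294968, 19.505000)
after step 6 (δ=0.28, a=1.3): (6.265274, 19.064958, 1.398834, 19.570000)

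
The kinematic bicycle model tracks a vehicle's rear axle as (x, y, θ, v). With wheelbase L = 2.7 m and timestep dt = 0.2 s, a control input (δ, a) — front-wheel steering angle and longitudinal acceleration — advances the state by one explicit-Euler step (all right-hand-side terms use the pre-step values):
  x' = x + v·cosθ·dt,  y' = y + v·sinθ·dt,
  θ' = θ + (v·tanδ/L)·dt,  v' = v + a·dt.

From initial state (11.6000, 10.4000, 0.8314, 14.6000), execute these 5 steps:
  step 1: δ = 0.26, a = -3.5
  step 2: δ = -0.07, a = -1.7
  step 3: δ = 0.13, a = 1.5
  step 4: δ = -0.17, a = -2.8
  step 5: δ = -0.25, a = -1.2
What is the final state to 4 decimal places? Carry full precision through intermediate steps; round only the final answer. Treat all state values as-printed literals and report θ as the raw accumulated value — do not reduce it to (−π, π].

(18.6310, 22.2093, 0.7504, 13.0600)

after step 1 (δ=0.26, a=-3.5): (13.567619, 12.557516, 1.119097, 13.900000)
after step 2 (δ=-0.07, a=-1.7): (14.781074, 15.058701, 1.046905, 13.560000)
after step 3 (δ=0.13, a=1.5): (16.137760, 17.406966, 1.178224, 13.860000)
after step 4 (δ=-0.17, a=-2.8): (17.198235, 19.968094, 1.001989, 13.300000)
after step 5 (δ=-0.25, a=-1.2): (18.630983, 22.209262, 0.750430, 13.060000)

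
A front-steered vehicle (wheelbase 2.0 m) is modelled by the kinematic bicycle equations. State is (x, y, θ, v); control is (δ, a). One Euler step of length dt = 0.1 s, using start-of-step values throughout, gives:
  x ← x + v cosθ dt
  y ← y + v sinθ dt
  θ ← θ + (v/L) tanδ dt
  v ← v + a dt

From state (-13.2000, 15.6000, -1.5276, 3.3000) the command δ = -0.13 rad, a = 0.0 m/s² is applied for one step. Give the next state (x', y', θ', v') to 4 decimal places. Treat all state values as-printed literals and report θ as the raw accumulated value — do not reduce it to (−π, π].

(-13.1857, 15.2703, -1.5492, 3.3000)

x' = -13.2000 + 3.3000·cos(-1.5276)·0.1 = -13.1857
y' = 15.6000 + 3.3000·sin(-1.5276)·0.1 = 15.2703
θ' = -1.5276 + (3.3000/2.0)·tan(-0.13)·0.1 = -1.5492
v' = 3.3000 + 0.0000·0.1 = 3.3000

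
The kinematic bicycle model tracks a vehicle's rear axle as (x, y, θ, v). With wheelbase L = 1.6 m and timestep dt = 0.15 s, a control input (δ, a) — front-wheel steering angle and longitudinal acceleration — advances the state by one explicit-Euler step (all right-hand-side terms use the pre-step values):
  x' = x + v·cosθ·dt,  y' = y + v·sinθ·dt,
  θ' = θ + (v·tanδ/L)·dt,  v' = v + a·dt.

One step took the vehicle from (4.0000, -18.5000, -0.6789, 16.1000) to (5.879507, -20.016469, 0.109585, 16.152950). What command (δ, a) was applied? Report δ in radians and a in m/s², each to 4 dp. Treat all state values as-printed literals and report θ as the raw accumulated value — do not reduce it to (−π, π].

a = (v'−v)/dt = (0.052950)/0.15 = 0.3530
Δθ = θ'−θ = 0.788485;  (v·dt/L) = 16.1000·0.15/1.6 = 1.509375
tan δ = Δθ·L/(v·dt) = 0.522392  →  δ = 0.4814

δ = 0.4814, a = 0.3530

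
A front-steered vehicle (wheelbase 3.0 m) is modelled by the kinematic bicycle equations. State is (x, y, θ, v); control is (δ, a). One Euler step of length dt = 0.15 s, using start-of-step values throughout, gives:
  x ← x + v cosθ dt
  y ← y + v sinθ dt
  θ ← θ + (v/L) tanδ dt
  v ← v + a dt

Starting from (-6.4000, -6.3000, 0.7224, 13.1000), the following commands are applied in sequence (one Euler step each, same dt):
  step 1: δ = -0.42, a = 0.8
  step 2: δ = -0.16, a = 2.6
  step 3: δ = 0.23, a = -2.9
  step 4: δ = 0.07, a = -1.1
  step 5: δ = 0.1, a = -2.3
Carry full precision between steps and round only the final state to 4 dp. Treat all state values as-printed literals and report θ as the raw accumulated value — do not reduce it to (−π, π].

(2.2481, -1.6244, 0.5940, 12.6650)

after step 1 (δ=-0.42, a=0.8): (-4.925816, -5.000767, 0.429895, 13.220000)
after step 2 (δ=-0.16, a=2.6): (-3.123250, -4.174302, 0.323223, 13.610000)
after step 3 (δ=0.23, a=-2.9): (-1.187466, -3.525872, 0.482558, 13.175000)
after step 4 (δ=0.07, a=-1.1): (0.563118, -2.608800, 0.528746, 13.010000)
after step 5 (δ=0.1, a=-2.3): (2.248122, -1.624364, 0.594013, 12.665000)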